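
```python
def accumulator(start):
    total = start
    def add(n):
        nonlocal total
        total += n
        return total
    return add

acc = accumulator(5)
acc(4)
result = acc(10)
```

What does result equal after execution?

Step 1: accumulator(5) creates closure with total = 5.
Step 2: First acc(4): total = 5 + 4 = 9.
Step 3: Second acc(10): total = 9 + 10 = 19. result = 19

The answer is 19.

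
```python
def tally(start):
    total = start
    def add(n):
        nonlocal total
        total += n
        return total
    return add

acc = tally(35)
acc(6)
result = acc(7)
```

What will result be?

Step 1: tally(35) creates closure with total = 35.
Step 2: First acc(6): total = 35 + 6 = 41.
Step 3: Second acc(7): total = 41 + 7 = 48. result = 48

The answer is 48.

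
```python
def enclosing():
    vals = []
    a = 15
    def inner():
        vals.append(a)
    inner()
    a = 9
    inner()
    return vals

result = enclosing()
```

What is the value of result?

Step 1: a = 15. inner() appends current a to vals.
Step 2: First inner(): appends 15. Then a = 9.
Step 3: Second inner(): appends 9 (closure sees updated a). result = [15, 9]

The answer is [15, 9].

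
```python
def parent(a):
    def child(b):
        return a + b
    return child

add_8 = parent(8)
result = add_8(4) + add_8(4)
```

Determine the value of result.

Step 1: add_8 captures a = 8.
Step 2: add_8(4) = 8 + 4 = 12, called twice.
Step 3: result = 12 + 12 = 24

The answer is 24.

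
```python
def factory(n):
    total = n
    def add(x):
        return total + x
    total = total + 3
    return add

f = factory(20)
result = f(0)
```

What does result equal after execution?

Step 1: factory(20) sets total = 20, then total = 20 + 3 = 23.
Step 2: Closures capture by reference, so add sees total = 23.
Step 3: f(0) returns 23 + 0 = 23

The answer is 23.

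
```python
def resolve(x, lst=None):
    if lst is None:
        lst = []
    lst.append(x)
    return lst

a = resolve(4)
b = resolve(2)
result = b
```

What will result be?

Step 1: None default with guard creates a NEW list each call.
Step 2: a = [4] (fresh list). b = [2] (another fresh list).
Step 3: result = [2] (this is the fix for mutable default)

The answer is [2].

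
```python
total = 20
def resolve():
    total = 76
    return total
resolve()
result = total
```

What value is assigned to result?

Step 1: total = 20 globally.
Step 2: resolve() creates a LOCAL total = 76 (no global keyword!).
Step 3: The global total is unchanged. result = 20

The answer is 20.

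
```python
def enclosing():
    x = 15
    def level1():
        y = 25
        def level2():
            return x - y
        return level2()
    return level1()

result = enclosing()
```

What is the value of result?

Step 1: x = 15 in enclosing. y = 25 in level1.
Step 2: level2() reads x = 15 and y = 25 from enclosing scopes.
Step 3: result = 15 - 25 = -10

The answer is -10.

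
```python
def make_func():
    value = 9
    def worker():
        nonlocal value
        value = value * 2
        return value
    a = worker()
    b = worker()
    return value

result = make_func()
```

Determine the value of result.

Step 1: value starts at 9.
Step 2: First worker(): value = 9 * 2 = 18.
Step 3: Second worker(): value = 18 * 2 = 36.
Step 4: result = 36

The answer is 36.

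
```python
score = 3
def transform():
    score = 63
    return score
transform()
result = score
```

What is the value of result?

Step 1: Global score = 3.
Step 2: transform() creates local score = 63 (shadow, not modification).
Step 3: After transform() returns, global score is unchanged. result = 3

The answer is 3.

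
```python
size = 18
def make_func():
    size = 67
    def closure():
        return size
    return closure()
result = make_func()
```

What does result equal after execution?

Step 1: size = 18 globally, but make_func() defines size = 67 locally.
Step 2: closure() looks up size. Not in local scope, so checks enclosing scope (make_func) and finds size = 67.
Step 3: result = 67

The answer is 67.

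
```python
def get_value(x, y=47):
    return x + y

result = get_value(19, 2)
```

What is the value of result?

Step 1: get_value(19, 2) overrides default y with 2.
Step 2: Returns 19 + 2 = 21.
Step 3: result = 21

The answer is 21.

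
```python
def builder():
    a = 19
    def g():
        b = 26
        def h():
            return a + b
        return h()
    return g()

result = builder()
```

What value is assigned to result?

Step 1: builder() defines a = 19. g() defines b = 26.
Step 2: h() accesses both from enclosing scopes: a = 19, b = 26.
Step 3: result = 19 + 26 = 45

The answer is 45.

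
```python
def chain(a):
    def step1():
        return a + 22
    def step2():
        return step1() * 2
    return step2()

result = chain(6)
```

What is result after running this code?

Step 1: chain(6) captures a = 6.
Step 2: step2() calls step1() which returns 6 + 22 = 28.
Step 3: step2() returns 28 * 2 = 56

The answer is 56.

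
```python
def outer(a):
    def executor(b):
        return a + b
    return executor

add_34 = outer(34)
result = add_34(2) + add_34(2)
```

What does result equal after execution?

Step 1: add_34 captures a = 34.
Step 2: add_34(2) = 34 + 2 = 36, called twice.
Step 3: result = 36 + 36 = 72

The answer is 72.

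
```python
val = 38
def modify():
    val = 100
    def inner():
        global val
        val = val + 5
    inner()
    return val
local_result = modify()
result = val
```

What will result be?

Step 1: Global val = 38. modify() creates local val = 100.
Step 2: inner() declares global val and adds 5: global val = 38 + 5 = 43.
Step 3: modify() returns its local val = 100 (unaffected by inner).
Step 4: result = global val = 43

The answer is 43.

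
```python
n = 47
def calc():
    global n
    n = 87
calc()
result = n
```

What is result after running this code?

Step 1: n = 47 globally.
Step 2: calc() declares global n and sets it to 87.
Step 3: After calc(), global n = 87. result = 87

The answer is 87.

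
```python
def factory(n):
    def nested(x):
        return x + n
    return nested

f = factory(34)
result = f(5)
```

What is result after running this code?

Step 1: factory(34) creates a closure that captures n = 34.
Step 2: f(5) calls the closure with x = 5, returning 5 + 34 = 39.
Step 3: result = 39

The answer is 39.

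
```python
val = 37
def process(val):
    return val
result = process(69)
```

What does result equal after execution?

Step 1: Global val = 37.
Step 2: process(69) takes parameter val = 69, which shadows the global.
Step 3: result = 69

The answer is 69.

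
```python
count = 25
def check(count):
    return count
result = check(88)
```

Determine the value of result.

Step 1: Global count = 25.
Step 2: check(88) takes parameter count = 88, which shadows the global.
Step 3: result = 88

The answer is 88.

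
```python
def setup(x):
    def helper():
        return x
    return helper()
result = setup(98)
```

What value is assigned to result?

Step 1: setup(98) binds parameter x = 98.
Step 2: helper() looks up x in enclosing scope and finds the parameter x = 98.
Step 3: result = 98

The answer is 98.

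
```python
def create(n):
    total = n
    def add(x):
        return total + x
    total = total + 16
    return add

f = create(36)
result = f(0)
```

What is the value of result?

Step 1: create(36) sets total = 36, then total = 36 + 16 = 52.
Step 2: Closures capture by reference, so add sees total = 52.
Step 3: f(0) returns 52 + 0 = 52

The answer is 52.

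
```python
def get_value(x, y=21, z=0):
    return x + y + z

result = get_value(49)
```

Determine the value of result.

Step 1: get_value(49) uses defaults y = 21, z = 0.
Step 2: Returns 49 + 21 + 0 = 70.
Step 3: result = 70

The answer is 70.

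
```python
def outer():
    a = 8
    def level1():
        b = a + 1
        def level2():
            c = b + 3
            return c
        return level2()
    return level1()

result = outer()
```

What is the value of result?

Step 1: a = 8. b = a + 1 = 9.
Step 2: c = b + 3 = 9 + 3 = 12.
Step 3: result = 12

The answer is 12.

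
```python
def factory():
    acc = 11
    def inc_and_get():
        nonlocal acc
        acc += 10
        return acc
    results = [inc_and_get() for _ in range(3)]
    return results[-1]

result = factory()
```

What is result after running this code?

Step 1: acc = 11.
Step 2: Three calls to inc_and_get(), each adding 10.
Step 3: Last value = 11 + 10 * 3 = 41

The answer is 41.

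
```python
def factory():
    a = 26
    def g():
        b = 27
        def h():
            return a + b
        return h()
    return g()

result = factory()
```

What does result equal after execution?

Step 1: factory() defines a = 26. g() defines b = 27.
Step 2: h() accesses both from enclosing scopes: a = 26, b = 27.
Step 3: result = 26 + 27 = 53

The answer is 53.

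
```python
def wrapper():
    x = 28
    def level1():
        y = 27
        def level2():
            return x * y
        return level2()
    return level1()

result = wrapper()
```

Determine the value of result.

Step 1: x = 28 in wrapper. y = 27 in level1.
Step 2: level2() reads x = 28 and y = 27 from enclosing scopes.
Step 3: result = 28 * 27 = 756

The answer is 756.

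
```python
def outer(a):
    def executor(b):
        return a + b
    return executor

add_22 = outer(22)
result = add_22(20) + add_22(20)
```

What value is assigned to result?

Step 1: add_22 captures a = 22.
Step 2: add_22(20) = 22 + 20 = 42, called twice.
Step 3: result = 42 + 42 = 84

The answer is 84.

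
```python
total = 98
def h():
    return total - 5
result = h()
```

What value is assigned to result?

Step 1: total = 98 is defined globally.
Step 2: h() looks up total from global scope = 98, then computes 98 - 5 = 93.
Step 3: result = 93

The answer is 93.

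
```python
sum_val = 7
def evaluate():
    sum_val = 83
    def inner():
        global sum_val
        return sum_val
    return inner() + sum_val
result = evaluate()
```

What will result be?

Step 1: Global sum_val = 7. evaluate() shadows with local sum_val = 83.
Step 2: inner() uses global keyword, so inner() returns global sum_val = 7.
Step 3: evaluate() returns 7 + 83 = 90

The answer is 90.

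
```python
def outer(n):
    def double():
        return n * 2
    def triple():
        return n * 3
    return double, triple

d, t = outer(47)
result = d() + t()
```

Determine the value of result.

Step 1: Both closures capture the same n = 47.
Step 2: d() = 47 * 2 = 94, t() = 47 * 3 = 141.
Step 3: result = 94 + 141 = 235

The answer is 235.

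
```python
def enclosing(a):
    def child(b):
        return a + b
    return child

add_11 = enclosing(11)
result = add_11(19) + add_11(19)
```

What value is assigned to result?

Step 1: add_11 captures a = 11.
Step 2: add_11(19) = 11 + 19 = 30, called twice.
Step 3: result = 30 + 30 = 60

The answer is 60.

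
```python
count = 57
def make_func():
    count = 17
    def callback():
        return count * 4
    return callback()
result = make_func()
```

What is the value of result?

Step 1: make_func() shadows global count with count = 17.
Step 2: callback() finds count = 17 in enclosing scope, computes 17 * 4 = 68.
Step 3: result = 68

The answer is 68.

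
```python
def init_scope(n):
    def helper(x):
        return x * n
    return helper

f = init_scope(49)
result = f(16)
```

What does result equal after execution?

Step 1: init_scope(49) creates a closure capturing n = 49.
Step 2: f(16) computes 16 * 49 = 784.
Step 3: result = 784

The answer is 784.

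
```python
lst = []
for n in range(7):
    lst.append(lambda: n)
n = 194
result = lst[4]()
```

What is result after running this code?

Step 1: Lambdas capture the variable n by reference, not by value.
Step 2: After the loop, n is reassigned to 194.
Step 3: lst[4]() looks up the current n = 194. result = 194

The answer is 194.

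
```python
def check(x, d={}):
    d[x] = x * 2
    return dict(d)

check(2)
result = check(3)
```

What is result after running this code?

Step 1: Mutable default dict is shared across calls.
Step 2: First call adds 2: 4. Second call adds 3: 6.
Step 3: result = {2: 4, 3: 6}

The answer is {2: 4, 3: 6}.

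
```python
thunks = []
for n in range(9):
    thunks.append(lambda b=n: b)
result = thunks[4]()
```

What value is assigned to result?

Step 1: Default argument b=n captures n's value at each iteration.
Step 2: thunks[4] captured b = 4 when n was 4.
Step 3: result = 4

The answer is 4.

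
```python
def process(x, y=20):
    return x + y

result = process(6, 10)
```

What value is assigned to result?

Step 1: process(6, 10) overrides default y with 10.
Step 2: Returns 6 + 10 = 16.
Step 3: result = 16

The answer is 16.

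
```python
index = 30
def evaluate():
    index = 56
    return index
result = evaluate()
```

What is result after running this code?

Step 1: Global index = 30.
Step 2: evaluate() creates local index = 56, shadowing the global.
Step 3: Returns local index = 56. result = 56

The answer is 56.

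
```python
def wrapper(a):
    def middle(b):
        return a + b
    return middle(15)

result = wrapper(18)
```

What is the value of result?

Step 1: wrapper(18) passes a = 18.
Step 2: middle(15) has b = 15, reads a = 18 from enclosing.
Step 3: result = 18 + 15 = 33

The answer is 33.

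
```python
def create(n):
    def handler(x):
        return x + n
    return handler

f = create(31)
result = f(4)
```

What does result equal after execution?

Step 1: create(31) creates a closure that captures n = 31.
Step 2: f(4) calls the closure with x = 4, returning 4 + 31 = 35.
Step 3: result = 35

The answer is 35.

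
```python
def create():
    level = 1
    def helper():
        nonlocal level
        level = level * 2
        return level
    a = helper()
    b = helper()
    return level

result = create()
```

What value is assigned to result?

Step 1: level starts at 1.
Step 2: First helper(): level = 1 * 2 = 2.
Step 3: Second helper(): level = 2 * 2 = 4.
Step 4: result = 4

The answer is 4.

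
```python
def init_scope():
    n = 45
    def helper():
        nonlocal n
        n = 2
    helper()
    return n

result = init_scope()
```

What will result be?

Step 1: init_scope() sets n = 45.
Step 2: helper() uses nonlocal to reassign n = 2.
Step 3: result = 2

The answer is 2.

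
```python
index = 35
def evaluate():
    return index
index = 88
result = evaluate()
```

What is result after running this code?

Step 1: index is first set to 35, then reassigned to 88.
Step 2: evaluate() is called after the reassignment, so it looks up the current global index = 88.
Step 3: result = 88

The answer is 88.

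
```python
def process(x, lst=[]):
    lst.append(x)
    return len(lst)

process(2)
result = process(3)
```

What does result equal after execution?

Step 1: Mutable default list persists between calls.
Step 2: First call: lst = [2], len = 1. Second call: lst = [2, 3], len = 2.
Step 3: result = 2

The answer is 2.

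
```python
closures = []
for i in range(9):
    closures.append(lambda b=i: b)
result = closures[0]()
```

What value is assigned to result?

Step 1: Default argument b=i captures i's value at each iteration.
Step 2: closures[0] captured b = 0 when i was 0.
Step 3: result = 0

The answer is 0.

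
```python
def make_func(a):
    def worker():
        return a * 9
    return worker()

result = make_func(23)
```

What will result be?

Step 1: make_func(23) binds parameter a = 23.
Step 2: worker() accesses a = 23 from enclosing scope.
Step 3: result = 23 * 9 = 207

The answer is 207.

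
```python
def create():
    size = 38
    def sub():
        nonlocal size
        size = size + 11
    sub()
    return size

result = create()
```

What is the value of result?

Step 1: create() sets size = 38.
Step 2: sub() uses nonlocal to modify size in create's scope: size = 38 + 11 = 49.
Step 3: create() returns the modified size = 49

The answer is 49.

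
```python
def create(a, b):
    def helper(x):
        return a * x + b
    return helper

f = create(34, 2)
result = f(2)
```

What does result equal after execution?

Step 1: create(34, 2) captures a = 34, b = 2.
Step 2: f(2) computes 34 * 2 + 2 = 70.
Step 3: result = 70

The answer is 70.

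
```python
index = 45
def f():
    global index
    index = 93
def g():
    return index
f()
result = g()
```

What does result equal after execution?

Step 1: index = 45.
Step 2: f() sets global index = 93.
Step 3: g() reads global index = 93. result = 93

The answer is 93.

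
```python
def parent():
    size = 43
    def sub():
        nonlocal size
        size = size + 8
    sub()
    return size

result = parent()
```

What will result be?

Step 1: parent() sets size = 43.
Step 2: sub() uses nonlocal to modify size in parent's scope: size = 43 + 8 = 51.
Step 3: parent() returns the modified size = 51

The answer is 51.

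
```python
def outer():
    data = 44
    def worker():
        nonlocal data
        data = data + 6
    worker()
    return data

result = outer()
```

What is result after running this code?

Step 1: outer() sets data = 44.
Step 2: worker() uses nonlocal to modify data in outer's scope: data = 44 + 6 = 50.
Step 3: outer() returns the modified data = 50

The answer is 50.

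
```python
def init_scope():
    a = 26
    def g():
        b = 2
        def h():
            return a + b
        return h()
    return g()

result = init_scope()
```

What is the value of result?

Step 1: init_scope() defines a = 26. g() defines b = 2.
Step 2: h() accesses both from enclosing scopes: a = 26, b = 2.
Step 3: result = 26 + 2 = 28

The answer is 28.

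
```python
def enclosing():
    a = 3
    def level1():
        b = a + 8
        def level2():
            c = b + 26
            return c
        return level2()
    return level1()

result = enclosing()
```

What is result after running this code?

Step 1: a = 3. b = a + 8 = 11.
Step 2: c = b + 26 = 11 + 26 = 37.
Step 3: result = 37

The answer is 37.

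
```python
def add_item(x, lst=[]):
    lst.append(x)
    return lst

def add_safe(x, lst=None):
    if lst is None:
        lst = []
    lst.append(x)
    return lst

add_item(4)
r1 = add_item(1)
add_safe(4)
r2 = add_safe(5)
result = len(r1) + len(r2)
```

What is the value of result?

Step 1: add_item shares mutable default: after 2 calls, lst = [4, 1], len = 2.
Step 2: add_safe creates fresh list each time: r2 = [5], len = 1.
Step 3: result = 2 + 1 = 3

The answer is 3.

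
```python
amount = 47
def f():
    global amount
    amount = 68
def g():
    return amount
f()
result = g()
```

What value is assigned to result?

Step 1: amount = 47.
Step 2: f() sets global amount = 68.
Step 3: g() reads global amount = 68. result = 68

The answer is 68.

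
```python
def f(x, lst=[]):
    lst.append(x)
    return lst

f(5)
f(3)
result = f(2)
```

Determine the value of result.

Step 1: Mutable default argument gotcha! The list [] is created once.
Step 2: Each call appends to the SAME list: [5], [5, 3], [5, 3, 2].
Step 3: result = [5, 3, 2]

The answer is [5, 3, 2].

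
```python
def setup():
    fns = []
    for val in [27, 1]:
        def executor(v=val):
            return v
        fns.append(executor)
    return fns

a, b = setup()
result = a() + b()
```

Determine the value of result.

Step 1: Default argument v=val captures val at each iteration.
Step 2: a() returns 27 (captured at first iteration), b() returns 1 (captured at second).
Step 3: result = 27 + 1 = 28

The answer is 28.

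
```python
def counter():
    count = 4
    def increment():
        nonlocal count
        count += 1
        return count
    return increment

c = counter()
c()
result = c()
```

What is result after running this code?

Step 1: counter() creates closure with count = 4.
Step 2: Each c() call increments count via nonlocal. After 2 calls: 4 + 2 = 6.
Step 3: result = 6

The answer is 6.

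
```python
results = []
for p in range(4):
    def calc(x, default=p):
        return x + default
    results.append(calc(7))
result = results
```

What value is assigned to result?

Step 1: Default argument default=p is evaluated at function definition time.
Step 2: Each iteration creates calc with default = current p value.
Step 3: calc(7) returns 7 + default. results = [7, 8, 9, 10]

The answer is [7, 8, 9, 10].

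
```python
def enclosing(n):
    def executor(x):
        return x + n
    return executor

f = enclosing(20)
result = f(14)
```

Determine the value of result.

Step 1: enclosing(20) creates a closure that captures n = 20.
Step 2: f(14) calls the closure with x = 14, returning 14 + 20 = 34.
Step 3: result = 34

The answer is 34.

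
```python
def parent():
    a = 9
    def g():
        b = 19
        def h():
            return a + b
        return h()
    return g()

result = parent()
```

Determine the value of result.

Step 1: parent() defines a = 9. g() defines b = 19.
Step 2: h() accesses both from enclosing scopes: a = 9, b = 19.
Step 3: result = 9 + 19 = 28

The answer is 28.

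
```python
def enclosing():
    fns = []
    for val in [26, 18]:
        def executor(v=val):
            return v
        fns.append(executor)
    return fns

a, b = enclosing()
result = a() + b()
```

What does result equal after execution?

Step 1: Default argument v=val captures val at each iteration.
Step 2: a() returns 26 (captured at first iteration), b() returns 18 (captured at second).
Step 3: result = 26 + 18 = 44

The answer is 44.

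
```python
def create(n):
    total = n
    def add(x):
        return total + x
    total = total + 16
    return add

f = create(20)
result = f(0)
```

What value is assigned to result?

Step 1: create(20) sets total = 20, then total = 20 + 16 = 36.
Step 2: Closures capture by reference, so add sees total = 36.
Step 3: f(0) returns 36 + 0 = 36

The answer is 36.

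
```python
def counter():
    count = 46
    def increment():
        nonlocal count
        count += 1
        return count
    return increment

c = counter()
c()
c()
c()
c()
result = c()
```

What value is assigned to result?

Step 1: counter() creates closure with count = 46.
Step 2: Each c() call increments count via nonlocal. After 5 calls: 46 + 5 = 51.
Step 3: result = 51

The answer is 51.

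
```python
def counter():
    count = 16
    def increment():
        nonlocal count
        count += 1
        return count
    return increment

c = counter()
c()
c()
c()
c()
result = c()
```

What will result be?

Step 1: counter() creates closure with count = 16.
Step 2: Each c() call increments count via nonlocal. After 5 calls: 16 + 5 = 21.
Step 3: result = 21

The answer is 21.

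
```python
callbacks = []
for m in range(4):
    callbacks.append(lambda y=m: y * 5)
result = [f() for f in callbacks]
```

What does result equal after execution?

Step 1: Default arg y=m captures m at each iteration.
Step 2: callbacks[k] has y defaulting to k, returns k * 5.
Step 3: result = [0, 5, 10, 15]

The answer is [0, 5, 10, 15].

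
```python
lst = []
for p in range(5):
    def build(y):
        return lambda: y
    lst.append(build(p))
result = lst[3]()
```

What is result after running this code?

Step 1: build(p) creates a new scope capturing y = p at call time.
Step 2: lst[3] = build(3), so its lambda captures y = 3.
Step 3: result = 3 (closure factory fixes late binding)

The answer is 3.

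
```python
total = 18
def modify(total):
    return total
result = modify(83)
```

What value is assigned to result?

Step 1: Global total = 18.
Step 2: modify(83) takes parameter total = 83, which shadows the global.
Step 3: result = 83

The answer is 83.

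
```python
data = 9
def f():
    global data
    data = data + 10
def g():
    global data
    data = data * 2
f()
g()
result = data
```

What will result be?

Step 1: data = 9.
Step 2: f() adds 10: data = 9 + 10 = 19.
Step 3: g() doubles: data = 19 * 2 = 38.
Step 4: result = 38

The answer is 38.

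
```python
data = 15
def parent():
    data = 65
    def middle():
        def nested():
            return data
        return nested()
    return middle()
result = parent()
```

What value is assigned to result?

Step 1: parent() defines data = 65. middle() and nested() have no local data.
Step 2: nested() checks local (none), enclosing middle() (none), enclosing parent() and finds data = 65.
Step 3: result = 65

The answer is 65.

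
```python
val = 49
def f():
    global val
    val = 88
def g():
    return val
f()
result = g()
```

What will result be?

Step 1: val = 49.
Step 2: f() sets global val = 88.
Step 3: g() reads global val = 88. result = 88

The answer is 88.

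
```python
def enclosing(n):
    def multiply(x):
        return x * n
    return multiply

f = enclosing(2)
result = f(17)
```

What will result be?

Step 1: enclosing(2) returns multiply closure with n = 2.
Step 2: f(17) computes 17 * 2 = 34.
Step 3: result = 34

The answer is 34.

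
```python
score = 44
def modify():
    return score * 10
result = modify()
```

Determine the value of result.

Step 1: score = 44 is defined globally.
Step 2: modify() looks up score from global scope = 44, then computes 44 * 10 = 440.
Step 3: result = 440

The answer is 440.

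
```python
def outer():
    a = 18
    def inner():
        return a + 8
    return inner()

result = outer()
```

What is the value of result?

Step 1: outer() defines a = 18.
Step 2: inner() reads a = 18 from enclosing scope, returns 18 + 8 = 26.
Step 3: result = 26

The answer is 26.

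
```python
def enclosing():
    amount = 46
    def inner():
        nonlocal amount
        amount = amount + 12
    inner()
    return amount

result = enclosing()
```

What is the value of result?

Step 1: enclosing() sets amount = 46.
Step 2: inner() uses nonlocal to modify amount in enclosing's scope: amount = 46 + 12 = 58.
Step 3: enclosing() returns the modified amount = 58

The answer is 58.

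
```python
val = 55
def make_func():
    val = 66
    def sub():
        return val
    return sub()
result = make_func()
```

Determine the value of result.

Step 1: val = 55 globally, but make_func() defines val = 66 locally.
Step 2: sub() looks up val. Not in local scope, so checks enclosing scope (make_func) and finds val = 66.
Step 3: result = 66

The answer is 66.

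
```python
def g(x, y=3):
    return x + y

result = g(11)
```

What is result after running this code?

Step 1: g(11) uses default y = 3.
Step 2: Returns 11 + 3 = 14.
Step 3: result = 14

The answer is 14.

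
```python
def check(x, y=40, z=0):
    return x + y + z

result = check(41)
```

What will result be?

Step 1: check(41) uses defaults y = 40, z = 0.
Step 2: Returns 41 + 40 + 0 = 81.
Step 3: result = 81

The answer is 81.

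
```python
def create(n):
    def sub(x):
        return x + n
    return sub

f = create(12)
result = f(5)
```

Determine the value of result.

Step 1: create(12) creates a closure that captures n = 12.
Step 2: f(5) calls the closure with x = 5, returning 5 + 12 = 17.
Step 3: result = 17

The answer is 17.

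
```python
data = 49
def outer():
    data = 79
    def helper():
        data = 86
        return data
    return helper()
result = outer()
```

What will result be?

Step 1: Three scopes define data: global (49), outer (79), helper (86).
Step 2: helper() has its own local data = 86, which shadows both enclosing and global.
Step 3: result = 86 (local wins in LEGB)

The answer is 86.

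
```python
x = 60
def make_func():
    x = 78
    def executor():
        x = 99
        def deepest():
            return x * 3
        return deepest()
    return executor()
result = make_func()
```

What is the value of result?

Step 1: deepest() looks up x through LEGB: not local, finds x = 99 in enclosing executor().
Step 2: Returns 99 * 3 = 297.
Step 3: result = 297

The answer is 297.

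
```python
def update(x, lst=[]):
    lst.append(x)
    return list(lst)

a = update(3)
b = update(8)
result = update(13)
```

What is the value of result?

Step 1: Default list is shared. list() creates copies for return values.
Step 2: Internal list grows: [3] -> [3, 8] -> [3, 8, 13].
Step 3: result = [3, 8, 13]

The answer is [3, 8, 13].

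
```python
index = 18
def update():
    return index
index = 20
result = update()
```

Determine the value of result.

Step 1: index is first set to 18, then reassigned to 20.
Step 2: update() is called after the reassignment, so it looks up the current global index = 20.
Step 3: result = 20

The answer is 20.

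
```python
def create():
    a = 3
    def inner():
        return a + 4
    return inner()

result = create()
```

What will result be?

Step 1: create() defines a = 3.
Step 2: inner() reads a = 3 from enclosing scope, returns 3 + 4 = 7.
Step 3: result = 7

The answer is 7.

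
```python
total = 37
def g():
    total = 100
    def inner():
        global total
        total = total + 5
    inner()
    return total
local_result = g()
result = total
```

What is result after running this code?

Step 1: Global total = 37. g() creates local total = 100.
Step 2: inner() declares global total and adds 5: global total = 37 + 5 = 42.
Step 3: g() returns its local total = 100 (unaffected by inner).
Step 4: result = global total = 42

The answer is 42.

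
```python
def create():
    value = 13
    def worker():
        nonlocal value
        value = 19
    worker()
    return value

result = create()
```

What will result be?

Step 1: create() sets value = 13.
Step 2: worker() uses nonlocal to reassign value = 19.
Step 3: result = 19

The answer is 19.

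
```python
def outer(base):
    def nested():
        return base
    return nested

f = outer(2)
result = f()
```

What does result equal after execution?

Step 1: outer(2) creates closure capturing base = 2.
Step 2: f() returns the captured base = 2.
Step 3: result = 2

The answer is 2.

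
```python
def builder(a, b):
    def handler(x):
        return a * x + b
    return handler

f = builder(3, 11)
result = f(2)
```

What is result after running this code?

Step 1: builder(3, 11) captures a = 3, b = 11.
Step 2: f(2) computes 3 * 2 + 11 = 17.
Step 3: result = 17

The answer is 17.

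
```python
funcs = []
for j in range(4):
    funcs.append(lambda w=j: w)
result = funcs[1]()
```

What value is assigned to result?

Step 1: Default argument w=j captures j's value at each iteration.
Step 2: funcs[1] captured w = 1 when j was 1.
Step 3: result = 1

The answer is 1.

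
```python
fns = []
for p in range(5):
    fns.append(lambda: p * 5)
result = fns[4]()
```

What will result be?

Step 1: All lambdas reference the same variable p (late binding).
Step 2: After the loop, p = 4. Every lambda returns p * 5.
Step 3: fns[4]() = 4 * 5 = 20

The answer is 20.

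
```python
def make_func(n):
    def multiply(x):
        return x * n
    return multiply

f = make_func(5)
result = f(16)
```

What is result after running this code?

Step 1: make_func(5) returns multiply closure with n = 5.
Step 2: f(16) computes 16 * 5 = 80.
Step 3: result = 80

The answer is 80.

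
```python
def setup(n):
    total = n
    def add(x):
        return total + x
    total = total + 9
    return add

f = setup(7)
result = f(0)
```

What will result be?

Step 1: setup(7) sets total = 7, then total = 7 + 9 = 16.
Step 2: Closures capture by reference, so add sees total = 16.
Step 3: f(0) returns 16 + 0 = 16

The answer is 16.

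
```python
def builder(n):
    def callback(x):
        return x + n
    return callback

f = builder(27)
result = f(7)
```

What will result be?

Step 1: builder(27) creates a closure that captures n = 27.
Step 2: f(7) calls the closure with x = 7, returning 7 + 27 = 34.
Step 3: result = 34

The answer is 34.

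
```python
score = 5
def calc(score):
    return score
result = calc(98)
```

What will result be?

Step 1: Global score = 5.
Step 2: calc(98) takes parameter score = 98, which shadows the global.
Step 3: result = 98

The answer is 98.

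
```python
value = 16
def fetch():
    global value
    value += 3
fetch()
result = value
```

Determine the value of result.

Step 1: value = 16 globally.
Step 2: fetch() modifies global value: value += 3 = 19.
Step 3: result = 19

The answer is 19.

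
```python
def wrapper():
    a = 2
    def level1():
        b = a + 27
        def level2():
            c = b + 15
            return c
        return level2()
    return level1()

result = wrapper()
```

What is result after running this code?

Step 1: a = 2. b = a + 27 = 29.
Step 2: c = b + 15 = 29 + 15 = 44.
Step 3: result = 44

The answer is 44.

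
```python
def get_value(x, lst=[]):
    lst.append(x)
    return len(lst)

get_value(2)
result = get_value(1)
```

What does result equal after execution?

Step 1: Mutable default list persists between calls.
Step 2: First call: lst = [2], len = 1. Second call: lst = [2, 1], len = 2.
Step 3: result = 2

The answer is 2.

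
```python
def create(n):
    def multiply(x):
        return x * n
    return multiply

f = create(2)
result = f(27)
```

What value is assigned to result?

Step 1: create(2) returns multiply closure with n = 2.
Step 2: f(27) computes 27 * 2 = 54.
Step 3: result = 54

The answer is 54.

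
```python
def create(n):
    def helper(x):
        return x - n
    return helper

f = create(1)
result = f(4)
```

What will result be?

Step 1: create(1) creates a closure capturing n = 1.
Step 2: f(4) computes 4 - 1 = 3.
Step 3: result = 3

The answer is 3.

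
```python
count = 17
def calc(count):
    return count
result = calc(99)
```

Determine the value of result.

Step 1: Global count = 17.
Step 2: calc(99) takes parameter count = 99, which shadows the global.
Step 3: result = 99

The answer is 99.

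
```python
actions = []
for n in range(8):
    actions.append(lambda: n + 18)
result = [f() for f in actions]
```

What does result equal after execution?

Step 1: All lambdas capture n by reference. After the loop, n = 7.
Step 2: Each call returns 7 + 18 = 25.
Step 3: result = [25, 25, 25, 25, 25, 25, 25, 25]

The answer is [25, 25, 25, 25, 25, 25, 25, 25].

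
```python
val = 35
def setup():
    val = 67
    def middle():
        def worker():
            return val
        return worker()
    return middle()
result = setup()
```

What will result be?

Step 1: setup() defines val = 67. middle() and worker() have no local val.
Step 2: worker() checks local (none), enclosing middle() (none), enclosing setup() and finds val = 67.
Step 3: result = 67

The answer is 67.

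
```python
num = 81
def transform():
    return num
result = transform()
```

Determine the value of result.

Step 1: num = 81 is defined in the global scope.
Step 2: transform() looks up num. No local num exists, so Python checks the global scope via LEGB rule and finds num = 81.
Step 3: result = 81

The answer is 81.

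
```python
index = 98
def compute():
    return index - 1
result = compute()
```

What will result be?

Step 1: index = 98 is defined globally.
Step 2: compute() looks up index from global scope = 98, then computes 98 - 1 = 97.
Step 3: result = 97

The answer is 97.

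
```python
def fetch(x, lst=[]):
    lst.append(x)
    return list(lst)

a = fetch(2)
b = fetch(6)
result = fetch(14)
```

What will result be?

Step 1: Default list is shared. list() creates copies for return values.
Step 2: Internal list grows: [2] -> [2, 6] -> [2, 6, 14].
Step 3: result = [2, 6, 14]

The answer is [2, 6, 14].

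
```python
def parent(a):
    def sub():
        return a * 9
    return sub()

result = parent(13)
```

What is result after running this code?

Step 1: parent(13) binds parameter a = 13.
Step 2: sub() accesses a = 13 from enclosing scope.
Step 3: result = 13 * 9 = 117

The answer is 117.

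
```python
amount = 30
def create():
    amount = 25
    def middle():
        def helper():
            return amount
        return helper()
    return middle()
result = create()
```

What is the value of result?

Step 1: create() defines amount = 25. middle() and helper() have no local amount.
Step 2: helper() checks local (none), enclosing middle() (none), enclosing create() and finds amount = 25.
Step 3: result = 25

The answer is 25.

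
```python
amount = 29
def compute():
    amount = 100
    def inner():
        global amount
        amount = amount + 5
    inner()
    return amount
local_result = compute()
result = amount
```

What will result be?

Step 1: Global amount = 29. compute() creates local amount = 100.
Step 2: inner() declares global amount and adds 5: global amount = 29 + 5 = 34.
Step 3: compute() returns its local amount = 100 (unaffected by inner).
Step 4: result = global amount = 34

The answer is 34.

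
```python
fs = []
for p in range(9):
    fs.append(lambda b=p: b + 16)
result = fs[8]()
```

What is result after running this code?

Step 1: Default argument b=p captures p's value at definition time.
Step 2: fs[8] was defined when p = 8, so b defaults to 8.
Step 3: result = 8 + 16 = 24 (default arg fixes the late binding issue)

The answer is 24.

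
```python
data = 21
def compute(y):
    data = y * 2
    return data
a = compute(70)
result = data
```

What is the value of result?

Step 1: Global data = 21.
Step 2: compute(70) creates local data = 70 * 2 = 140.
Step 3: Global data unchanged because no global keyword. result = 21

The answer is 21.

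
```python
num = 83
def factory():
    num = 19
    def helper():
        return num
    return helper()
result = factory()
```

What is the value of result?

Step 1: num = 83 globally, but factory() defines num = 19 locally.
Step 2: helper() looks up num. Not in local scope, so checks enclosing scope (factory) and finds num = 19.
Step 3: result = 19

The answer is 19.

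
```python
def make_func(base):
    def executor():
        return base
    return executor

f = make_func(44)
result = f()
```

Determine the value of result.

Step 1: make_func(44) creates closure capturing base = 44.
Step 2: f() returns the captured base = 44.
Step 3: result = 44

The answer is 44.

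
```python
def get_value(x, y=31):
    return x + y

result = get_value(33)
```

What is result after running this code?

Step 1: get_value(33) uses default y = 31.
Step 2: Returns 33 + 31 = 64.
Step 3: result = 64

The answer is 64.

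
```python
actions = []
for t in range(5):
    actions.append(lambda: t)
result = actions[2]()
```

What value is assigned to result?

Step 1: The loop creates 5 lambdas, all referencing the same variable t.
Step 2: After the loop, t = 4 (final value).
Step 3: actions[2]() looks up t at call time and finds 4. This is the late binding gotcha. result = 4

The answer is 4.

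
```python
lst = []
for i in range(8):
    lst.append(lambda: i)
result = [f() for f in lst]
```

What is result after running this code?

Step 1: All 8 lambdas share the same variable i.
Step 2: After the loop, i = 7.
Step 3: Each call returns 7. result = [7, 7, 7, 7, 7, 7, 7, 7]

The answer is [7, 7, 7, 7, 7, 7, 7, 7].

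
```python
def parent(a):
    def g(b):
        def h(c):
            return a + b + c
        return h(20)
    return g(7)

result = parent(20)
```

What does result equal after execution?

Step 1: a = 20, b = 7, c = 20 across three nested scopes.
Step 2: h() accesses all three via LEGB rule.
Step 3: result = 20 + 7 + 20 = 47

The answer is 47.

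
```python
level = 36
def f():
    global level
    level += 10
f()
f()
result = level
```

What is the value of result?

Step 1: level = 36.
Step 2: First f(): level = 36 + 10 = 46.
Step 3: Second f(): level = 46 + 10 = 56. result = 56

The answer is 56.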